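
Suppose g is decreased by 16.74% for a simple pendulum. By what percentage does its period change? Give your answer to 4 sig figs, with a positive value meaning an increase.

9.593%

T ∝ 1/√g, so T'/T = 1/√(0.83260) = 1.0959.
Percentage change in T = (1.0959 − 1) × 100% = 9.593%.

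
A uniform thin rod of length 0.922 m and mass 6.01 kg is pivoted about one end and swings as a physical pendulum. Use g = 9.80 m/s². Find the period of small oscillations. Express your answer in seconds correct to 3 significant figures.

For a physical pendulum T = 2π√(I/(mgd)), with d = 0.4610 m from pivot to centre of mass.
I_cm = mL²/12 = 6.01 × 0.922²/12 = 0.4258 kg·m²; I = I_cm + md² = 0.4258 + 6.01 × 0.4610² = 1.703 kg·m².
T = 2π√(1.703/(6.01 × 9.80 × 0.4610)) = 1.57 s.

1.57 s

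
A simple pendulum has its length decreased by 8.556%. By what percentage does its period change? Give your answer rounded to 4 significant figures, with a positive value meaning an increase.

-4.374%

T ∝ √L, so T'/T = √(0.91444) = 0.95626.
Percentage change in T = (0.95626 − 1) × 100% = -4.374%.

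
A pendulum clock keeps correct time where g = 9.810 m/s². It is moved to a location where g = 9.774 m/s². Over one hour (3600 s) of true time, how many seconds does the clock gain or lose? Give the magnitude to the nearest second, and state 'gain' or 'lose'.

The clock's period scales as T ∝ 1/√g, so T'/T = √(9.810/9.774) = 1.00184.
In 3600 s of true time the clock registers 3600/1.00184 = 3593.4 s, so it loses 7 s.

lose 7 s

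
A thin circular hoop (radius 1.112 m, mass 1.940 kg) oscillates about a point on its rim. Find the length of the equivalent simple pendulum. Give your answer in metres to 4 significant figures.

2.224 m

The equivalent simple-pendulum length is L_eq = I/(md), where I is about the pivot and d = 1.1120 m.
I_cm = mR² = 2.3989 kg·m², so I = I_cm + md² = 2.3989 + 2.3989 = 4.7978 kg·m².
L_eq = 4.7978/(1.940 × 1.1120) = 2.224 m.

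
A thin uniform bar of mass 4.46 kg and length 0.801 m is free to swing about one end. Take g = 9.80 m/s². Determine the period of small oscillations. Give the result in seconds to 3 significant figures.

For a physical pendulum T = 2π√(I/(mgd)), with d = 0.4005 m from pivot to centre of mass.
I_cm = mL²/12 = 4.46 × 0.801²/12 = 0.2385 kg·m²; I = I_cm + md² = 0.2385 + 4.46 × 0.4005² = 0.9538 kg·m².
T = 2π√(0.9538/(4.46 × 9.80 × 0.4005)) = 1.47 s.

1.47 s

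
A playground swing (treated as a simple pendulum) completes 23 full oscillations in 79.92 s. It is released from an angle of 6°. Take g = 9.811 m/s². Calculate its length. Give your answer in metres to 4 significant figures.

3.001 m

T = 79.92/23 = 3.4748 s.
From T = 2π√(L/g), L = gT²/(4π²) = 9.811 × 3.4748²/(4π²) = 3.001 m.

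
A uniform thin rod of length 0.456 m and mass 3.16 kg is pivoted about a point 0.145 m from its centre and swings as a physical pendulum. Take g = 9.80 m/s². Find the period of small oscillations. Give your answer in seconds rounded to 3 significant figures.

For a physical pendulum T = 2π√(I/(mgd)), with d = 0.1450 m from pivot to centre of mass.
I_cm = mL²/12 = 3.16 × 0.456²/12 = 0.05476 kg·m²; I = I_cm + md² = 0.05476 + 3.16 × 0.1450² = 0.1212 kg·m².
T = 2π√(0.1212/(3.16 × 9.80 × 0.1450)) = 1.03 s.

1.03 s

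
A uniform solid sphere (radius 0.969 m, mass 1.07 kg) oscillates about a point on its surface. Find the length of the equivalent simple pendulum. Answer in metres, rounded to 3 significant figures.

1.36 m

The equivalent simple-pendulum length is L_eq = I/(md), where I is about the pivot and d = 0.9690 m.
I_cm = (2/5)mR² = 0.4019 kg·m², so I = I_cm + md² = 0.4019 + 1.005 = 1.407 kg·m².
L_eq = 1.407/(1.07 × 0.9690) = 1.36 m.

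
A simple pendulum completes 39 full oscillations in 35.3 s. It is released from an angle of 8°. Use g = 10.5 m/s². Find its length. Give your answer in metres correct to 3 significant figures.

T = 35.3/39 = 0.9051 s.
From T = 2π√(L/g), L = gT²/(4π²) = 10.5 × 0.9051²/(4π²) = 0.218 m.

0.218 m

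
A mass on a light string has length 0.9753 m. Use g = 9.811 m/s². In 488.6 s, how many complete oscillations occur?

246

T = 2π√(L/g) = 2π√(0.9753/9.811) = 1.9810 s.
Number of complete oscillations = ⌊488.6/1.9810⌋ = ⌊246.64⌋ = 246.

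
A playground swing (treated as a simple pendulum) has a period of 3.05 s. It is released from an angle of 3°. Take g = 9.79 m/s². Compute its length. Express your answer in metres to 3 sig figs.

From T = 2π√(L/g), L = gT²/(4π²) = 9.79 × 3.050²/(4π²) = 2.31 m.

2.31 m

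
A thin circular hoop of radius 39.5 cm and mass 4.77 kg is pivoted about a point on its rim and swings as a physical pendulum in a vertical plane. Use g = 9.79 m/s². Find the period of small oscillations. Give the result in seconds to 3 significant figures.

1.78 s

I_cm = mr² = 0.7442 kg·m². The pivot is at distance d = 0.395 m from the centre of mass.
By the parallel-axis theorem, I = I_cm + md² = 0.7442 + 0.7442 = 1.488 kg·m².
T = 2π√(I/(mgd)) = 2π√(1.488/(4.77 × 9.79 × 0.395)) = 1.78 s.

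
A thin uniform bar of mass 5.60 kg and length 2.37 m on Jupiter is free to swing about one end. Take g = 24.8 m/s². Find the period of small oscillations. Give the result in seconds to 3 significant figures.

For a physical pendulum T = 2π√(I/(mgd)), with d = 1.185 m from pivot to centre of mass.
I_cm = mL²/12 = 5.60 × 2.37²/12 = 2.621 kg·m²; I = I_cm + md² = 2.621 + 5.60 × 1.185² = 10.48 kg·m².
T = 2π√(10.48/(5.60 × 24.8 × 1.185)) = 1.59 s.

1.59 s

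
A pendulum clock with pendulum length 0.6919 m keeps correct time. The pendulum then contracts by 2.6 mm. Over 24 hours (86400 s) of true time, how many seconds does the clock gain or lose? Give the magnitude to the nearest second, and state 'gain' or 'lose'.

gain 163 s

T ∝ √L, so T'/T = √(0.68930/0.6919) = 0.998119.
In 86400 s of true time the clock registers 86400/0.998119 = 86562.8 s, so it gains 163 s.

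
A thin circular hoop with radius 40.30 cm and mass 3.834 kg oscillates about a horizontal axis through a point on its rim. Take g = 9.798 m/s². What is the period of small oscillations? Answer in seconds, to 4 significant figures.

I_cm = mr² = 0.62268 kg·m². The pivot is at distance d = 0.4030 m from the centre of mass.
By the parallel-axis theorem, I = I_cm + md² = 0.62268 + 0.62268 = 1.2454 kg·m².
T = 2π√(I/(mgd)) = 2π√(1.2454/(3.834 × 9.798 × 0.4030)) = 1.802 s.

1.802 s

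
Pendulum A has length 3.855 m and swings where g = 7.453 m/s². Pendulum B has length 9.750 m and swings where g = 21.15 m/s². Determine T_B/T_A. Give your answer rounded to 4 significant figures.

0.9441

T = 2π√(L/g), so T_B/T_A = √((L_B/g_B)/(L_A/g_A)) = √((9.750/21.15)/(3.855/7.453)) = 0.9441.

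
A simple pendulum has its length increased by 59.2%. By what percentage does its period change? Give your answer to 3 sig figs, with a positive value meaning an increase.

T ∝ √L, so T'/T = √(1.592) = 1.262.
Percentage change in T = (1.262 − 1) × 100% = 26.2%.

26.2%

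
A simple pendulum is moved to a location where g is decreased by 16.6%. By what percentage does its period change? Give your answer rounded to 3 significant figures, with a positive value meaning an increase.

9.50%

T ∝ 1/√g, so T'/T = 1/√(0.8340) = 1.095.
Percentage change in T = (1.095 − 1) × 100% = 9.50%.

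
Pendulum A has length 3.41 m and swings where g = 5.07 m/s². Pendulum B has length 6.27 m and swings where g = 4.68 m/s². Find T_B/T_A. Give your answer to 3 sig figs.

T = 2π√(L/g), so T_B/T_A = √((L_B/g_B)/(L_A/g_A)) = √((6.27/4.68)/(3.41/5.07)) = 1.41.

1.41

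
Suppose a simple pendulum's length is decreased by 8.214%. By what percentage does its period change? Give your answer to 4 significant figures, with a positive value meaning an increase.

T ∝ √L, so T'/T = √(0.91786) = 0.95805.
Percentage change in T = (0.95805 − 1) × 100% = -4.195%.

-4.195%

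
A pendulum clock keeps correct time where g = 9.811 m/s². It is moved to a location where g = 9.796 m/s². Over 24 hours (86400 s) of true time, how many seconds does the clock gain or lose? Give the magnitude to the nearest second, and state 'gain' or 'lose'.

The clock's period scales as T ∝ 1/√g, so T'/T = √(9.811/9.796) = 1.00077.
In 86400 s of true time the clock registers 86400/1.00077 = 86333.9 s, so it loses 66 s.

lose 66 s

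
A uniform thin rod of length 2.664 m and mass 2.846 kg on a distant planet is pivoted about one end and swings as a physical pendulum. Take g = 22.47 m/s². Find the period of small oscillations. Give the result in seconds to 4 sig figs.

For a physical pendulum T = 2π√(I/(mgd)), with d = 1.3320 m from pivot to centre of mass.
I_cm = mL²/12 = 2.846 × 2.664²/12 = 1.6831 kg·m²; I = I_cm + md² = 1.6831 + 2.846 × 1.3320² = 6.7326 kg·m².
T = 2π√(6.7326/(2.846 × 22.47 × 1.3320)) = 1.766 s.

1.766 s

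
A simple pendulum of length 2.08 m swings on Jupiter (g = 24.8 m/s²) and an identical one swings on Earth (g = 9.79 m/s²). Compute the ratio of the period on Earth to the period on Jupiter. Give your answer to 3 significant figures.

1.59

T ∝ 1/√g, so T₂/T₁ = √(g₁/g₂) = √(24.8/9.79) = 1.59.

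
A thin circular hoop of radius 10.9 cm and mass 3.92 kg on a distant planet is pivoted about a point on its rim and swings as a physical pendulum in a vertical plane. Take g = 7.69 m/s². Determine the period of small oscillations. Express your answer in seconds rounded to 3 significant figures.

I_cm = mr² = 0.04657 kg·m². The pivot is at distance d = 0.109 m from the centre of mass.
By the parallel-axis theorem, I = I_cm + md² = 0.04657 + 0.04657 = 0.09315 kg·m².
T = 2π√(I/(mgd)) = 2π√(0.09315/(3.92 × 7.69 × 0.109)) = 1.06 s.

1.06 s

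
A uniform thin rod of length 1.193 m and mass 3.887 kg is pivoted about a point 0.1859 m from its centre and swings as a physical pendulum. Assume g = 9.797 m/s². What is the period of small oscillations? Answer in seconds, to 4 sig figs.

1.822 s

For a physical pendulum T = 2π√(I/(mgd)), with d = 0.18590 m from pivot to centre of mass.
I_cm = mL²/12 = 3.887 × 1.193²/12 = 0.46101 kg·m²; I = I_cm + md² = 0.46101 + 3.887 × 0.18590² = 0.59534 kg·m².
T = 2π√(0.59534/(3.887 × 9.797 × 0.18590)) = 1.822 s.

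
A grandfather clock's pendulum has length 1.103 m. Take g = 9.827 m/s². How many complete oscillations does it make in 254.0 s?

120

T = 2π√(L/g) = 2π√(1.103/9.827) = 2.1050 s.
Number of complete oscillations = ⌊254.0/2.1050⌋ = ⌊120.66⌋ = 120.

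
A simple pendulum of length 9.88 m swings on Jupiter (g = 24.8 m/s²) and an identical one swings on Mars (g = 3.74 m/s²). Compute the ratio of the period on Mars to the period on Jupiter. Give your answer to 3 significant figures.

2.58

T ∝ 1/√g, so T₂/T₁ = √(g₁/g₂) = √(24.8/3.74) = 2.58.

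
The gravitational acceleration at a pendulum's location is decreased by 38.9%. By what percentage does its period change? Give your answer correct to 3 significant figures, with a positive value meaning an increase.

T ∝ 1/√g, so T'/T = 1/√(0.6110) = 1.279.
Percentage change in T = (1.279 − 1) × 100% = 27.9%.

27.9%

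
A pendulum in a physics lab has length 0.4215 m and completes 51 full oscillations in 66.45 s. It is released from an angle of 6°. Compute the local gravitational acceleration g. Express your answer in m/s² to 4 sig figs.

9.802 m/s²

T = 66.45/51 = 1.3029 s.
From T = 2π√(L/g), g = 4π²L/T² = 4π² × 0.4215/1.3029² = 9.802 m/s².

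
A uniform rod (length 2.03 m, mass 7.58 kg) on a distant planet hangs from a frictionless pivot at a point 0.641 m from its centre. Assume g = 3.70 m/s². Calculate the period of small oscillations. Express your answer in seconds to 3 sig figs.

For a physical pendulum T = 2π√(I/(mgd)), with d = 0.6410 m from pivot to centre of mass.
I_cm = mL²/12 = 7.58 × 2.03²/12 = 2.603 kg·m²; I = I_cm + md² = 2.603 + 7.58 × 0.6410² = 5.718 kg·m².
T = 2π√(5.718/(7.58 × 3.70 × 0.6410)) = 3.54 s.

3.54 s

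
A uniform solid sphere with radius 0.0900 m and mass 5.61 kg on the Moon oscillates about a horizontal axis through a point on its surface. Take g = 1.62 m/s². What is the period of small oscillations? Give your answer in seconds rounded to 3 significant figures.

1.75 s

I_cm = (2/5)mr² = 0.01818 kg·m². The pivot is at distance d = 0.0900 m from the centre of mass.
By the parallel-axis theorem, I = I_cm + md² = 0.01818 + 0.04544 = 0.06362 kg·m².
T = 2π√(I/(mgd)) = 2π√(0.06362/(5.61 × 1.62 × 0.0900)) = 1.75 s.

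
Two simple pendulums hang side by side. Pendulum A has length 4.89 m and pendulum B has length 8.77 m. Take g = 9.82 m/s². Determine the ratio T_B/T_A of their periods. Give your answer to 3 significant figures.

1.34

T ∝ √L, so T_B/T_A = √(L_B/L_A) = √(8.77/4.89) = 1.34.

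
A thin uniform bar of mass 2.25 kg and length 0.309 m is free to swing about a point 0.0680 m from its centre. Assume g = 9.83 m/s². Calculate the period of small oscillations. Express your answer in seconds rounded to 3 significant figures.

0.862 s

For a physical pendulum T = 2π√(I/(mgd)), with d = 0.06800 m from pivot to centre of mass.
I_cm = mL²/12 = 2.25 × 0.309²/12 = 0.01790 kg·m²; I = I_cm + md² = 0.01790 + 2.25 × 0.06800² = 0.02831 kg·m².
T = 2π√(0.02831/(2.25 × 9.83 × 0.06800)) = 0.862 s.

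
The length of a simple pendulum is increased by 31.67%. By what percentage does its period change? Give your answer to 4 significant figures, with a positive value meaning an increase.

14.75%

T ∝ √L, so T'/T = √(1.3167) = 1.1475.
Percentage change in T = (1.1475 − 1) × 100% = 14.75%.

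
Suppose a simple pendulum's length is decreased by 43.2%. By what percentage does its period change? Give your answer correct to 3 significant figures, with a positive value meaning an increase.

T ∝ √L, so T'/T = √(0.5680) = 0.7537.
Percentage change in T = (0.7537 − 1) × 100% = -24.6%.

-24.6%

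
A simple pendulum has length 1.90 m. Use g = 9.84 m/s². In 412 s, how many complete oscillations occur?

T = 2π√(L/g) = 2π√(1.90/9.84) = 2.761 s.
Number of complete oscillations = ⌊412/2.761⌋ = ⌊149.2⌋ = 149.

149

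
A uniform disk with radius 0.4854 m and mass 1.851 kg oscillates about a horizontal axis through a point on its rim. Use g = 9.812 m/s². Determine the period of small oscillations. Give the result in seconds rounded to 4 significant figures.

I_cm = ½mr² = 0.21806 kg·m². The pivot is at distance d = 0.4854 m from the centre of mass.
By the parallel-axis theorem, I = I_cm + md² = 0.21806 + 0.43612 = 0.65418 kg·m².
T = 2π√(I/(mgd)) = 2π√(0.65418/(1.851 × 9.812 × 0.4854)) = 1.712 s.

1.712 s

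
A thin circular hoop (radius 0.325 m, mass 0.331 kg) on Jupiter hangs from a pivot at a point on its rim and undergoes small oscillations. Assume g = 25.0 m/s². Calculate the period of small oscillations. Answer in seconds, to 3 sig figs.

1.01 s

I_cm = mr² = 0.03496 kg·m². The pivot is at distance d = 0.325 m from the centre of mass.
By the parallel-axis theorem, I = I_cm + md² = 0.03496 + 0.03496 = 0.06992 kg·m².
T = 2π√(I/(mgd)) = 2π√(0.06992/(0.331 × 25.0 × 0.325)) = 1.01 s.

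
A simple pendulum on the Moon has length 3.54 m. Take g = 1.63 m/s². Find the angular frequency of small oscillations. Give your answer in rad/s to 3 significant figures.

0.679 rad/s

ω = √(g/L) = √(1.63/3.54) = 0.679 rad/s.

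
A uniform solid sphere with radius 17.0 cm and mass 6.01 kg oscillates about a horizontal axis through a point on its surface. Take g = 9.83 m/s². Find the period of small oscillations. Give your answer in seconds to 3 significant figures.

0.978 s

I_cm = (2/5)mr² = 0.06948 kg·m². The pivot is at distance d = 0.170 m from the centre of mass.
By the parallel-axis theorem, I = I_cm + md² = 0.06948 + 0.1737 = 0.2432 kg·m².
T = 2π√(I/(mgd)) = 2π√(0.2432/(6.01 × 9.83 × 0.170)) = 0.978 s.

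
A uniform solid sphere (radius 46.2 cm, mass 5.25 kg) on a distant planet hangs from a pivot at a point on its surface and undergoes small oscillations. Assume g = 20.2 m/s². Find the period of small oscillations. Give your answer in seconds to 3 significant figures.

I_cm = (2/5)mr² = 0.4482 kg·m². The pivot is at distance d = 0.462 m from the centre of mass.
By the parallel-axis theorem, I = I_cm + md² = 0.4482 + 1.121 = 1.569 kg·m².
T = 2π√(I/(mgd)) = 2π√(1.569/(5.25 × 20.2 × 0.462)) = 1.12 s.

1.12 s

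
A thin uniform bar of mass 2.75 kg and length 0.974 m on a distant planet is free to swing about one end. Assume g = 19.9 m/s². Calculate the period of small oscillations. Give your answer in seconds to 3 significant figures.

1.13 s

For a physical pendulum T = 2π√(I/(mgd)), with d = 0.4870 m from pivot to centre of mass.
I_cm = mL²/12 = 2.75 × 0.974²/12 = 0.2174 kg·m²; I = I_cm + md² = 0.2174 + 2.75 × 0.4870² = 0.8696 kg·m².
T = 2π√(0.8696/(2.75 × 19.9 × 0.4870)) = 1.13 s.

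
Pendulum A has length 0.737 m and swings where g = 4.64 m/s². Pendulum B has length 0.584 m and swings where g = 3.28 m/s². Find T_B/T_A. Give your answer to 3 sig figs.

1.06

T = 2π√(L/g), so T_B/T_A = √((L_B/g_B)/(L_A/g_A)) = √((0.584/3.28)/(0.737/4.64)) = 1.06.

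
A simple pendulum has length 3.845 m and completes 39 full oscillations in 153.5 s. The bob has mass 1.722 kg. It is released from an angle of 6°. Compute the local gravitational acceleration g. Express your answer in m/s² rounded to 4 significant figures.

T = 153.5/39 = 3.9359 s.
From T = 2π√(L/g), g = 4π²L/T² = 4π² × 3.845/3.9359² = 9.799 m/s².

9.799 m/s²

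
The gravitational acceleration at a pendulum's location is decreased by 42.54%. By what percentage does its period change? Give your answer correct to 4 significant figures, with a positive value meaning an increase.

31.92%

T ∝ 1/√g, so T'/T = 1/√(0.57460) = 1.3192.
Percentage change in T = (1.3192 − 1) × 100% = 31.92%.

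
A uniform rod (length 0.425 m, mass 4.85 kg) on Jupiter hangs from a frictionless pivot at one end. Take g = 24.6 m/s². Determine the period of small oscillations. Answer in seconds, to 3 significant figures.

For a physical pendulum T = 2π√(I/(mgd)), with d = 0.2125 m from pivot to centre of mass.
I_cm = mL²/12 = 4.85 × 0.425²/12 = 0.07300 kg·m²; I = I_cm + md² = 0.07300 + 4.85 × 0.2125² = 0.2920 kg·m².
T = 2π√(0.2920/(4.85 × 24.6 × 0.2125)) = 0.674 s.

0.674 s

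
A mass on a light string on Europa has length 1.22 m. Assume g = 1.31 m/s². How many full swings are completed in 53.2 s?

T = 2π√(L/g) = 2π√(1.22/1.31) = 6.064 s.
Number of complete oscillations = ⌊53.2/6.064⌋ = ⌊8.774⌋ = 8.

8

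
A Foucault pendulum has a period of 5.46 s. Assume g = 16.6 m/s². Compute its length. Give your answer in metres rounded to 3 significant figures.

From T = 2π√(L/g), L = gT²/(4π²) = 16.6 × 5.460²/(4π²) = 12.5 m.

12.5 m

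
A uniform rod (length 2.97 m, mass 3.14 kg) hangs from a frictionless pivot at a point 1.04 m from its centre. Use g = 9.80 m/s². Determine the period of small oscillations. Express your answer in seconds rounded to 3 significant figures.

2.65 s

For a physical pendulum T = 2π√(I/(mgd)), with d = 1.040 m from pivot to centre of mass.
I_cm = mL²/12 = 3.14 × 2.97²/12 = 2.308 kg·m²; I = I_cm + md² = 2.308 + 3.14 × 1.040² = 5.704 kg·m².
T = 2π√(5.704/(3.14 × 9.80 × 1.040)) = 2.65 s.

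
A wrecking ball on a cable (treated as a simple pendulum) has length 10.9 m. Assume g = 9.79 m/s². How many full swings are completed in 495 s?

74

T = 2π√(L/g) = 2π√(10.9/9.79) = 6.630 s.
Number of complete oscillations = ⌊495/6.630⌋ = ⌊74.66⌋ = 74.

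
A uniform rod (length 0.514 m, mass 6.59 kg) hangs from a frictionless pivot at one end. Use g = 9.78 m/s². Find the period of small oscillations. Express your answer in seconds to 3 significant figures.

For a physical pendulum T = 2π√(I/(mgd)), with d = 0.2570 m from pivot to centre of mass.
I_cm = mL²/12 = 6.59 × 0.514²/12 = 0.1451 kg·m²; I = I_cm + md² = 0.1451 + 6.59 × 0.2570² = 0.5804 kg·m².
T = 2π√(0.5804/(6.59 × 9.78 × 0.2570)) = 1.18 s.

1.18 s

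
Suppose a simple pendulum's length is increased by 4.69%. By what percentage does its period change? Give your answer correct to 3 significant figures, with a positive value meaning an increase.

T ∝ √L, so T'/T = √(1.047) = 1.023.
Percentage change in T = (1.023 − 1) × 100% = 2.32%.

2.32%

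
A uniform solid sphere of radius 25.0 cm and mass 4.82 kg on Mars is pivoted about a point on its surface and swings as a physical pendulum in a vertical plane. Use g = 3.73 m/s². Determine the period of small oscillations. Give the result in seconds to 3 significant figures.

1.92 s

I_cm = (2/5)mr² = 0.1205 kg·m². The pivot is at distance d = 0.250 m from the centre of mass.
By the parallel-axis theorem, I = I_cm + md² = 0.1205 + 0.3013 = 0.4218 kg·m².
T = 2π√(I/(mgd)) = 2π√(0.4218/(4.82 × 3.73 × 0.250)) = 1.92 s.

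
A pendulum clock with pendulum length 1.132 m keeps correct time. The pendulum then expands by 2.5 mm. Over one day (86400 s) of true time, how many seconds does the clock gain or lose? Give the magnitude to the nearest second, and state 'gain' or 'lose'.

lose 95 s

T ∝ √L, so T'/T = √(1.13450/1.132) = 1.00110.
In 86400 s of true time the clock registers 86400/1.00110 = 86304.8 s, so it loses 95 s.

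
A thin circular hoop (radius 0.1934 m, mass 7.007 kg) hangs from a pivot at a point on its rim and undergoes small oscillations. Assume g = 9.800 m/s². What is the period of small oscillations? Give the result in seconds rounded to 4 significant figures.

I_cm = mr² = 0.26209 kg·m². The pivot is at distance d = 0.1934 m from the centre of mass.
By the parallel-axis theorem, I = I_cm + md² = 0.26209 + 0.26209 = 0.52417 kg·m².
T = 2π√(I/(mgd)) = 2π√(0.52417/(7.007 × 9.800 × 0.1934)) = 1.248 s.

1.248 s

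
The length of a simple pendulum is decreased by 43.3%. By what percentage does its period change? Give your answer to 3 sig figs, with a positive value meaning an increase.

-24.7%

T ∝ √L, so T'/T = √(0.5670) = 0.7530.
Percentage change in T = (0.7530 − 1) × 100% = -24.7%.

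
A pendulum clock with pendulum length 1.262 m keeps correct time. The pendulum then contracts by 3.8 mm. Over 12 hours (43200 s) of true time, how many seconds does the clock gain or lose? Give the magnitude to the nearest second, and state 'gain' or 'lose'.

T ∝ √L, so T'/T = √(1.25820/1.262) = 0.998493.
In 43200 s of true time the clock registers 43200/0.998493 = 43265.2 s, so it gains 65 s.

gain 65 s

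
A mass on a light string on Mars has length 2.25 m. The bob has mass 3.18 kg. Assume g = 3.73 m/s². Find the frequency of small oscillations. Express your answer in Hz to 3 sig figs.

T = 2π√(L/g) = 2π√(2.25/3.73) = 4.880 s, so f = 1/T = 0.205 Hz.

0.205 Hz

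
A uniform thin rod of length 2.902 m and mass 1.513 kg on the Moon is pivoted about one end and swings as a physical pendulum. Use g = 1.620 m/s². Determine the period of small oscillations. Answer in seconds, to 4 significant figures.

For a physical pendulum T = 2π√(I/(mgd)), with d = 1.4510 m from pivot to centre of mass.
I_cm = mL²/12 = 1.513 × 2.902²/12 = 1.0618 kg·m²; I = I_cm + md² = 1.0618 + 1.513 × 1.4510² = 4.2473 kg·m².
T = 2π√(4.2473/(1.513 × 1.620 × 1.4510)) = 6.866 s.

6.866 s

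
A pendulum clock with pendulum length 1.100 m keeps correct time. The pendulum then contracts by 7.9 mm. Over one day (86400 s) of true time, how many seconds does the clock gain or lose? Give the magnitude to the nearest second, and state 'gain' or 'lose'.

gain 312 s

T ∝ √L, so T'/T = √(1.09210/1.100) = 0.996403.
In 86400 s of true time the clock registers 86400/0.996403 = 86711.9 s, so it gains 312 s.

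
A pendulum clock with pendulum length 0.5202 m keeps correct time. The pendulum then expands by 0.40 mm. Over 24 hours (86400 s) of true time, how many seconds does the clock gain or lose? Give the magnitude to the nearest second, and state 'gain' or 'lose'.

T ∝ √L, so T'/T = √(0.52060/0.5202) = 1.00038.
In 86400 s of true time the clock registers 86400/1.00038 = 86366.8 s, so it loses 33 s.

lose 33 s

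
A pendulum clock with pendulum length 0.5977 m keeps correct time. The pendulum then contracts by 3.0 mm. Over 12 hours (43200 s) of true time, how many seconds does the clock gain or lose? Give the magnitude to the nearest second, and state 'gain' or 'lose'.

T ∝ √L, so T'/T = √(0.59470/0.5977) = 0.997487.
In 43200 s of true time the clock registers 43200/0.997487 = 43308.8 s, so it gains 109 s.

gain 109 s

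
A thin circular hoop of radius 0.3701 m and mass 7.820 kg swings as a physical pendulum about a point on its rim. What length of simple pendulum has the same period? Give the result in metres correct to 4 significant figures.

The equivalent simple-pendulum length is L_eq = I/(md), where I is about the pivot and d = 0.37010 m.
I_cm = mR² = 1.0711 kg·m², so I = I_cm + md² = 1.0711 + 1.0711 = 2.1423 kg·m².
L_eq = 2.1423/(7.820 × 0.37010) = 0.7402 m.

0.7402 m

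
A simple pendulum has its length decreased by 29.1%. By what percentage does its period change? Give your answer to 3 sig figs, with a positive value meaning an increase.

T ∝ √L, so T'/T = √(0.7090) = 0.8420.
Percentage change in T = (0.8420 − 1) × 100% = -15.8%.

-15.8%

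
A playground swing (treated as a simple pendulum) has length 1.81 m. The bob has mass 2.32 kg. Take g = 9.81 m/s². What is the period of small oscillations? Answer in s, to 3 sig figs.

2.70 s

T = 2π√(L/g) = 2π√(1.81/9.81) = 2π × 0.4295 = 2.70 s.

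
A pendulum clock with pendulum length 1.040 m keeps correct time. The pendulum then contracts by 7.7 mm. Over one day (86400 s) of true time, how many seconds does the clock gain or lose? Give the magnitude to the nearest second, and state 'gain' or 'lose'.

gain 322 s

T ∝ √L, so T'/T = √(1.03230/1.040) = 0.996291.
In 86400 s of true time the clock registers 86400/0.996291 = 86721.6 s, so it gains 322 s.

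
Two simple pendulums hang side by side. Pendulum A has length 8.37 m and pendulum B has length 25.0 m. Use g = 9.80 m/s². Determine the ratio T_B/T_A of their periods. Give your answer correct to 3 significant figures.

1.73

T ∝ √L, so T_B/T_A = √(L_B/L_A) = √(25.0/8.37) = 1.73.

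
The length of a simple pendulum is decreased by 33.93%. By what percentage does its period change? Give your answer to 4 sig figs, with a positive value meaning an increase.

T ∝ √L, so T'/T = √(0.66070) = 0.81283.
Percentage change in T = (0.81283 − 1) × 100% = -18.72%.

-18.72%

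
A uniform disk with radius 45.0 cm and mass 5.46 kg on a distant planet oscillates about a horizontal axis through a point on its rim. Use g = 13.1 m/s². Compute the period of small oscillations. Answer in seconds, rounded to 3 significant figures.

I_cm = ½mr² = 0.5528 kg·m². The pivot is at distance d = 0.450 m from the centre of mass.
By the parallel-axis theorem, I = I_cm + md² = 0.5528 + 1.106 = 1.658 kg·m².
T = 2π√(I/(mgd)) = 2π√(1.658/(5.46 × 13.1 × 0.450)) = 1.43 s.

1.43 s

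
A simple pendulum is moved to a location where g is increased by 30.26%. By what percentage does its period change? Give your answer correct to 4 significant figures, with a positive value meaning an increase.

T ∝ 1/√g, so T'/T = 1/√(1.3026) = 0.87618.
Percentage change in T = (0.87618 − 1) × 100% = -12.38%.

-12.38%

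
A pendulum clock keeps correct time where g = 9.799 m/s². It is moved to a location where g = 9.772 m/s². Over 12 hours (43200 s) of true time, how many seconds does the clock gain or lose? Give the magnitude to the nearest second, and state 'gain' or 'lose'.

The clock's period scales as T ∝ 1/√g, so T'/T = √(9.799/9.772) = 1.00138.
In 43200 s of true time the clock registers 43200/1.00138 = 43140.4 s, so it loses 60 s.

lose 60 s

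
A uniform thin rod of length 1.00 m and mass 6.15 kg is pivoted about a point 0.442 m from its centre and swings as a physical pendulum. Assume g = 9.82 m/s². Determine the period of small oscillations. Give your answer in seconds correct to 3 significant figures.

For a physical pendulum T = 2π√(I/(mgd)), with d = 0.4420 m from pivot to centre of mass.
I_cm = mL²/12 = 6.15 × 1.00²/12 = 0.5125 kg·m²; I = I_cm + md² = 0.5125 + 6.15 × 0.4420² = 1.714 kg·m².
T = 2π√(1.714/(6.15 × 9.82 × 0.4420)) = 1.59 s.

1.59 s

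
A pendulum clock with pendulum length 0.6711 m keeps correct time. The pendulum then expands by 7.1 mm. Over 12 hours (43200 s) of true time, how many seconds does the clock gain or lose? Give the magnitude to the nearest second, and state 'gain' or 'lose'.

T ∝ √L, so T'/T = √(0.67820/0.6711) = 1.00528.
In 43200 s of true time the clock registers 43200/1.00528 = 42973.3 s, so it loses 227 s.

lose 227 s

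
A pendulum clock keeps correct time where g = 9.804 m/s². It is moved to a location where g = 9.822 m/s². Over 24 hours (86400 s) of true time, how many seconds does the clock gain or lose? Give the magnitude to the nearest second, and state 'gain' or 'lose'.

The clock's period scales as T ∝ 1/√g, so T'/T = √(9.804/9.822) = 0.999083.
In 86400 s of true time the clock registers 86400/0.999083 = 86479.3 s, so it gains 79 s.

gain 79 s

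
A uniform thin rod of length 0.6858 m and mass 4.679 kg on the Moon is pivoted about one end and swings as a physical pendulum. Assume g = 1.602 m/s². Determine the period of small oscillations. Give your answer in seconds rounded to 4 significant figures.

For a physical pendulum T = 2π√(I/(mgd)), with d = 0.34290 m from pivot to centre of mass.
I_cm = mL²/12 = 4.679 × 0.6858²/12 = 0.18339 kg·m²; I = I_cm + md² = 0.18339 + 4.679 × 0.34290² = 0.73354 kg·m².
T = 2π√(0.73354/(4.679 × 1.602 × 0.34290)) = 3.357 s.

3.357 s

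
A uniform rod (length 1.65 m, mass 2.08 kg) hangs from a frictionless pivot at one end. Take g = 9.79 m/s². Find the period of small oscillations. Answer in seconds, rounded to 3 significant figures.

2.11 s

For a physical pendulum T = 2π√(I/(mgd)), with d = 0.8250 m from pivot to centre of mass.
I_cm = mL²/12 = 2.08 × 1.65²/12 = 0.4719 kg·m²; I = I_cm + md² = 0.4719 + 2.08 × 0.8250² = 1.888 kg·m².
T = 2π√(1.888/(2.08 × 9.79 × 0.8250)) = 2.11 s.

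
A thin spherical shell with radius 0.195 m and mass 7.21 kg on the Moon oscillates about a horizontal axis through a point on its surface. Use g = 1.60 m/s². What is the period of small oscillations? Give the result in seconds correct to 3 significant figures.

I_cm = (2/3)mr² = 0.1828 kg·m². The pivot is at distance d = 0.195 m from the centre of mass.
By the parallel-axis theorem, I = I_cm + md² = 0.1828 + 0.2742 = 0.4569 kg·m².
T = 2π√(I/(mgd)) = 2π√(0.4569/(7.21 × 1.60 × 0.195)) = 2.83 s.

2.83 s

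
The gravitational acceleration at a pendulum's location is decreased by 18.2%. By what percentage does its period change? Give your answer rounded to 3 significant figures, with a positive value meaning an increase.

T ∝ 1/√g, so T'/T = 1/√(0.8180) = 1.106.
Percentage change in T = (1.106 − 1) × 100% = 10.6%.

10.6%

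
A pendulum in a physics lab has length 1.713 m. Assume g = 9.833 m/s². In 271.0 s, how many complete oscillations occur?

103

T = 2π√(L/g) = 2π√(1.713/9.833) = 2.6225 s.
Number of complete oscillations = ⌊271.0/2.6225⌋ = ⌊103.34⌋ = 103.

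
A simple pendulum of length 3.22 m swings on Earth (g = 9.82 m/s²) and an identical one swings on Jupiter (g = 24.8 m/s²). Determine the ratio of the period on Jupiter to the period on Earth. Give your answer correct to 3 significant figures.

0.629

T ∝ 1/√g, so T₂/T₁ = √(g₁/g₂) = √(9.82/24.8) = 0.629.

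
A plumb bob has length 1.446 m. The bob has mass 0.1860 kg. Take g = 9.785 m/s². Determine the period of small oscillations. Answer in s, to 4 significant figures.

2.415 s

T = 2π√(L/g) = 2π√(1.446/9.785) = 2π × 0.38442 = 2.415 s.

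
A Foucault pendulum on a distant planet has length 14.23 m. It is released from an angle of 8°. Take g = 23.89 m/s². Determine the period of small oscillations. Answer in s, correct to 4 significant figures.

4.849 s

T = 2π√(L/g) = 2π√(14.23/23.89) = 2π × 0.77178 = 4.849 s.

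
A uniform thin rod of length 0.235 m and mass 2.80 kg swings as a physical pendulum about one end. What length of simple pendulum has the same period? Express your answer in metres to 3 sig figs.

0.157 m

The equivalent simple-pendulum length is L_eq = I/(md), where I is about the pivot and d = 0.1175 m.
I_cm = (1/12)mL² = 0.01289 kg·m², so I = I_cm + md² = 0.01289 + 0.03866 = 0.05154 kg·m².
L_eq = 0.05154/(2.80 × 0.1175) = 0.157 m.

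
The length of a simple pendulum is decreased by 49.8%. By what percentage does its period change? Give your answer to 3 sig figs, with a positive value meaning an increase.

T ∝ √L, so T'/T = √(0.5020) = 0.7085.
Percentage change in T = (0.7085 − 1) × 100% = -29.1%.

-29.1%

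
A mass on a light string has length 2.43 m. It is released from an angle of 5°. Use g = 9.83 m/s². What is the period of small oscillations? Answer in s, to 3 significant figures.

T = 2π√(L/g) = 2π√(2.43/9.83) = 2π × 0.4972 = 3.12 s.

3.12 s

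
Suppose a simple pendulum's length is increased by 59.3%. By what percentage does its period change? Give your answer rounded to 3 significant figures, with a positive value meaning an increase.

T ∝ √L, so T'/T = √(1.593) = 1.262.
Percentage change in T = (1.262 − 1) × 100% = 26.2%.

26.2%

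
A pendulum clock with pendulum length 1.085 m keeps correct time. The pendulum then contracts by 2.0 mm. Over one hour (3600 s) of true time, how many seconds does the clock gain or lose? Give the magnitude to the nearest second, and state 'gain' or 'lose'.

gain 3 s

T ∝ √L, so T'/T = √(1.08300/1.085) = 0.999078.
In 3600 s of true time the clock registers 3600/0.999078 = 3603.3 s, so it gains 3 s.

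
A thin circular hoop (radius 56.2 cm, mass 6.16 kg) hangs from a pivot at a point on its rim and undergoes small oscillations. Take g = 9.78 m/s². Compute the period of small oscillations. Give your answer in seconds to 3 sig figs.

I_cm = mr² = 1.946 kg·m². The pivot is at distance d = 0.562 m from the centre of mass.
By the parallel-axis theorem, I = I_cm + md² = 1.946 + 1.946 = 3.891 kg·m².
T = 2π√(I/(mgd)) = 2π√(3.891/(6.16 × 9.78 × 0.562)) = 2.13 s.

2.13 s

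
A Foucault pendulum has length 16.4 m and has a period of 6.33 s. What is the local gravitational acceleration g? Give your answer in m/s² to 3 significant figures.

From T = 2π√(L/g), g = 4π²L/T² = 4π² × 16.4/6.330² = 16.2 m/s².

16.2 m/s²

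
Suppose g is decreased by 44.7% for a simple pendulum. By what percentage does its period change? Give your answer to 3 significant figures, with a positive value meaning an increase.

34.5%

T ∝ 1/√g, so T'/T = 1/√(0.5530) = 1.345.
Percentage change in T = (1.345 − 1) × 100% = 34.5%.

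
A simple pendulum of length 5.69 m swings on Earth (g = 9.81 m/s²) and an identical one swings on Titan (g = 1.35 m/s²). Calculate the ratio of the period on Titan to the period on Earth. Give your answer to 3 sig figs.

T ∝ 1/√g, so T₂/T₁ = √(g₁/g₂) = √(9.81/1.35) = 2.70.

2.70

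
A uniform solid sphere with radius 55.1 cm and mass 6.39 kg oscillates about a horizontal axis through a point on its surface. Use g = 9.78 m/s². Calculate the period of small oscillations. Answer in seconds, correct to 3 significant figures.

I_cm = (2/5)mr² = 0.7760 kg·m². The pivot is at distance d = 0.551 m from the centre of mass.
By the parallel-axis theorem, I = I_cm + md² = 0.7760 + 1.940 = 2.716 kg·m².
T = 2π√(I/(mgd)) = 2π√(2.716/(6.39 × 9.78 × 0.551)) = 1.76 s.

1.76 s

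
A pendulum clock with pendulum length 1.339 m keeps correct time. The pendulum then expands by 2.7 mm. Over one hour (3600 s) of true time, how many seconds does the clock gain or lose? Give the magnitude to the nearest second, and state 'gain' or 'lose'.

lose 4 s

T ∝ √L, so T'/T = √(1.34170/1.339) = 1.00101.
In 3600 s of true time the clock registers 3600/1.00101 = 3596.4 s, so it loses 4 s.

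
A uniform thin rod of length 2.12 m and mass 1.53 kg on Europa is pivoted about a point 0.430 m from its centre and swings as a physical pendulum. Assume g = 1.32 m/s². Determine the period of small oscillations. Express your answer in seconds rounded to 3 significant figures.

6.24 s

For a physical pendulum T = 2π√(I/(mgd)), with d = 0.4300 m from pivot to centre of mass.
I_cm = mL²/12 = 1.53 × 2.12²/12 = 0.5730 kg·m²; I = I_cm + md² = 0.5730 + 1.53 × 0.4300² = 0.8559 kg·m².
T = 2π√(0.8559/(1.53 × 1.32 × 0.4300)) = 6.24 s.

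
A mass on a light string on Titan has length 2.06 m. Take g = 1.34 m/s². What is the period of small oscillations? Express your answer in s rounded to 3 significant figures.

7.79 s

T = 2π√(L/g) = 2π√(2.06/1.34) = 2π × 1.240 = 7.79 s.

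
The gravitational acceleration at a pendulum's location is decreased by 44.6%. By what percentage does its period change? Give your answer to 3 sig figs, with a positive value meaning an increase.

34.4%

T ∝ 1/√g, so T'/T = 1/√(0.5540) = 1.344.
Percentage change in T = (1.344 − 1) × 100% = 34.4%.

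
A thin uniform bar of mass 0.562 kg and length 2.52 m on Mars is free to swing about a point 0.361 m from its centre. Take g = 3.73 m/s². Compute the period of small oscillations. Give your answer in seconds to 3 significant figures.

For a physical pendulum T = 2π√(I/(mgd)), with d = 0.3610 m from pivot to centre of mass.
I_cm = mL²/12 = 0.562 × 2.52²/12 = 0.2974 kg·m²; I = I_cm + md² = 0.2974 + 0.562 × 0.3610² = 0.3707 kg·m².
T = 2π√(0.3707/(0.562 × 3.73 × 0.3610)) = 4.40 s.

4.40 s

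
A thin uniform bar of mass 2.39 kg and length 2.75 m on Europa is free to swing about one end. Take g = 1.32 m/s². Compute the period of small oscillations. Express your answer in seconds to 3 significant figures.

7.40 s

For a physical pendulum T = 2π√(I/(mgd)), with d = 1.375 m from pivot to centre of mass.
I_cm = mL²/12 = 2.39 × 2.75²/12 = 1.506 kg·m²; I = I_cm + md² = 1.506 + 2.39 × 1.375² = 6.025 kg·m².
T = 2π√(6.025/(2.39 × 1.32 × 1.375)) = 7.40 s.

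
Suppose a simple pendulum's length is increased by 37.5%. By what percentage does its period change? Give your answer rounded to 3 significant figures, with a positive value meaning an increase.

T ∝ √L, so T'/T = √(1.375) = 1.173.
Percentage change in T = (1.173 − 1) × 100% = 17.3%.

17.3%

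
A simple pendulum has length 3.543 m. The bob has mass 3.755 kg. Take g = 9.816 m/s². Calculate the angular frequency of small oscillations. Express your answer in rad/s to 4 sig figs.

1.664 rad/s

ω = √(g/L) = √(9.816/3.543) = 1.664 rad/s.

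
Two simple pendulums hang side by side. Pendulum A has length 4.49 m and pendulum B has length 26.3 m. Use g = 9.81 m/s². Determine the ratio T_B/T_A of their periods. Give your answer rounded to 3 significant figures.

2.42

T ∝ √L, so T_B/T_A = √(L_B/L_A) = √(26.3/4.49) = 2.42.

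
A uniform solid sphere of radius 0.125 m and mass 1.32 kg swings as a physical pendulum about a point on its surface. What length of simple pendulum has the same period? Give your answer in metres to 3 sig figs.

0.175 m

The equivalent simple-pendulum length is L_eq = I/(md), where I is about the pivot and d = 0.1250 m.
I_cm = (2/5)mR² = 0.008250 kg·m², so I = I_cm + md² = 0.008250 + 0.02063 = 0.02888 kg·m².
L_eq = 0.02888/(1.32 × 0.1250) = 0.175 m.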